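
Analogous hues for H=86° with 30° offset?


Base hue: 86°
Left analog: (86 - 30) mod 360 = 56°
Right analog: (86 + 30) mod 360 = 116°
Analogous hues = 56° and 116°


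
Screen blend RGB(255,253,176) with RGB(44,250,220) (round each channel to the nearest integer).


Screen: C = 255 - (255-A)×(255-B)/255, rounded to nearest integer
R: 255 - (255-255)×(255-44)/255 = 255 - 0/255 ≈ 255 - 0.000 = 255.000 → 255
G: 255 - (255-253)×(255-250)/255 = 255 - 10/255 ≈ 255 - 0.039 = 254.961 → 255
B: 255 - (255-176)×(255-220)/255 = 255 - 2765/255 ≈ 255 - 10.843 = 244.157 → 244
= RGB(255, 255, 244)


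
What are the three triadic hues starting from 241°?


Triadic: equally spaced at 120° intervals
H1 = 241°
H2 = (241 + 120) mod 360 = 1°
H3 = (241 + 240) mod 360 = 121°
Triadic = 241°, 1°, 121°


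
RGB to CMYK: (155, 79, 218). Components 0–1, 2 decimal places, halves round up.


R'=155/255≈0.6078, G'=79/255≈0.3098, B'=218/255≈0.8549
K = 1 - max(R',G',B') = 1 - 218/255 = 37/255 = 0.14509… → 0.15
(1-R'-K)/(1-K) simplifies to (max-R)/max with max = 218:
C = (218-155)/218 = 63/218 = 0.28899… → 0.29
M = (218-79)/218 = 139/218 = 0.63761… → 0.64
Y = (218-218)/218 = 0/218 = 0 → 0.00
= CMYK(0.29, 0.64, 0.00, 0.15)


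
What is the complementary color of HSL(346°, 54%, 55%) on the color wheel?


Complement = opposite side of color wheel = hue + 180°
H' = (346 + 180) mod 360 = 166°
S and L unchanged.
= HSL(166°, 54%, 55%)


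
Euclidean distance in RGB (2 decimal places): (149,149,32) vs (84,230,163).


d = √[(R₁-R₂)² + (G₁-G₂)² + (B₁-B₂)²]
d = √[(149-84)² + (149-230)² + (32-163)²]
d = √[4225 + 6561 + 17161]
d = √27947
d ≈ 167.17


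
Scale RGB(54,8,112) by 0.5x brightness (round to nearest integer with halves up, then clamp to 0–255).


Multiply each channel by 0.5, round half up, clamp to [0, 255]
R: 54×0.5 = 27
G: 8×0.5 = 4
B: 112×0.5 = 56
= RGB(27, 4, 56)


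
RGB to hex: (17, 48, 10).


R = 17 → 11 (hex)
G = 48 → 30 (hex)
B = 10 → 0A (hex)
Hex = #11300A


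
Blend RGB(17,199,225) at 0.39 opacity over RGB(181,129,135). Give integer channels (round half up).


C = α×F + (1-α)×B, with 1-α = 0.61
R: 0.39×17 + 0.61×181 = 6.63 + 110.41 = 117.04 → 117
G: 0.39×199 + 0.61×129 = 77.61 + 78.69 = 156.30 → 156
B: 0.39×225 + 0.61×135 = 87.75 + 82.35 = 170.10 → 170
= RGB(117, 156, 170)


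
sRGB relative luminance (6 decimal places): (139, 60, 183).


Linearize each channel (sRGB transfer function): c = v/255; c_lin = c/12.92 if c ≤ 0.04045, else ((c+0.055)/1.055)^2.4
  R: 139/255 ≈ 0.545098 > 0.04045 → ((0.545098+0.055)/1.055)^2.4 ≈ 0.258183
  G: 60/255 ≈ 0.235294 > 0.04045 → ((0.235294+0.055)/1.055)^2.4 ≈ 0.045186
  B: 183/255 ≈ 0.717647 > 0.04045 → ((0.717647+0.055)/1.055)^2.4 ≈ 0.473531
R_lin = 0.258183, G_lin = 0.045186, B_lin = 0.473531
L = 0.2126×R + 0.7152×G + 0.0722×B
L = 0.2126×0.258183 + 0.7152×0.045186 + 0.0722×0.473531
L ≈ 0.121396


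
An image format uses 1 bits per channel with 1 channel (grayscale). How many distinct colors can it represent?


Total bits = 1 bits/channel × 1 channels = 1 bits
Distinct colors = 2^1
= 2 colors


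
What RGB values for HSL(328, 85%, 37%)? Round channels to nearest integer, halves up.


H=328°, S=0.85, L=0.37
C = (1-|2L-1|)×S = (1-|-0.26|)×0.85 = 0.629
H' = H/60 = 328/60 ≈ 5.4667; X = C×(1-|H' mod 2 - 1|) ≈ 0.3355
m = L - C/2 = 0.37 - 0.3145 = 0.0555
Sector ⌊H'⌋ = 5 → (R',G',B') = (0.629, 0.0, ≈0.3355)
RGB = ((R'+m)×255, (G'+m)×255, (B'+m)×255) = (174.5475, 14.1525, 99.6965)
Round half up → RGB(175, 14, 100)


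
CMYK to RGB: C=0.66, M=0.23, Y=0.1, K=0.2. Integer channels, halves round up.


R = 255 × (1-C) × (1-K) = 255 × 0.34 × 0.80 = 69.36 → 69
G = 255 × (1-M) × (1-K) = 255 × 0.77 × 0.80 = 157.08 → 157
B = 255 × (1-Y) × (1-K) = 255 × 0.90 × 0.80 = 183.6 → 184
= RGB(69, 157, 184)


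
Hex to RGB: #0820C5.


08 → 8 (R)
20 → 32 (G)
C5 → 197 (B)
= RGB(8, 32, 197)


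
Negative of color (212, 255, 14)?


Invert: (255-R, 255-G, 255-B)
R: 255-212 = 43
G: 255-255 = 0
B: 255-14 = 241
= RGB(43, 0, 241)


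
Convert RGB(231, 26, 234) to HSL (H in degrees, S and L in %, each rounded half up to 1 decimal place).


Normalize: R'=231/255≈0.9059, G'=26/255≈0.1020, B'=234/255≈0.9176
Max=234/255, Min=26/255, Δ=Max-Min=208/255
L = (Max+Min)/2 = (234+26)/510 = 260/510 = 0.50980… → L = 51.0%
L > 0.5 → S = Δ/(2-Max-Min) = 208/(510-234-26) = 208/250 = 0.832 → S = 83.2%
(the 1/255 factors cancel in S and H, so raw channel differences can be used)
Max is B' → H = 60 × ((R-G)/Δ + 4) = 60 × ((231-26)/208 + 4)
  205/208 + 4 = 0.9855… + 4 = 4.9855…
  H = 60 × 4.9855… = 299.134…° → H = 299.1°
= HSL(299.1°, 83.2%, 51.0%)


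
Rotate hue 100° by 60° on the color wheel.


New hue = (H + rotation) mod 360
New hue = (100 + 60) mod 360
= 160 mod 360
= 160°


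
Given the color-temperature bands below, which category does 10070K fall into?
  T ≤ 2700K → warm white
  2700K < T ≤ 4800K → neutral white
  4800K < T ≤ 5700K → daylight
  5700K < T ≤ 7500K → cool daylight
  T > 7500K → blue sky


Temperature: 10070K
10070K > 7500K → blue sky
Classification: blue sky


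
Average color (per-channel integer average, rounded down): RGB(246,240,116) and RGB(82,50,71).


Midpoint: each channel = ⌊(C₁+C₂)/2⌋
R: ⌊(246+82)/2⌋ = 164
G: ⌊(240+50)/2⌋ = 145
B: ⌊(116+71)/2⌋ = 93
= RGB(164, 145, 93)


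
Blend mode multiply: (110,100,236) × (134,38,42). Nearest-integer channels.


Multiply: C = A×B/255, rounded to nearest integer
R: 110×134/255 = 14740/255 ≈ 57.804 → 58
G: 100×38/255 = 3800/255 ≈ 14.902 → 15
B: 236×42/255 = 9912/255 ≈ 38.871 → 39
= RGB(58, 15, 39)


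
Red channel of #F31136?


Color: #F31136
R = F3 = 243
G = 11 = 17
B = 36 = 54
Red = 243


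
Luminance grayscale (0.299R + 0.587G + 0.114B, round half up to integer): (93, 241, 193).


Gray = 0.299×R + 0.587×G + 0.114×B
Gray = 0.299×93 + 0.587×241 + 0.114×193
Gray = 27.807 + 141.467 + 22.002
Gray = 191.276 → round half up → 191
Gray = 191


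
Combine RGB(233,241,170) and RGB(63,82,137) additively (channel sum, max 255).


Additive: each channel = min(255, C₁+C₂)
R: 233+63 = 296 → 255
G: 241+82 = 323 → 255
B: 170+137 = 307 → 255
= RGB(255, 255, 255)


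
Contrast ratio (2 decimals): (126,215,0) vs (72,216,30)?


Linearize each sRGB channel c=v/255: c/12.92 if c ≤ 0.04045 else ((c+0.055)/1.055)^2.4
L = 0.2126×R_lin + 0.7152×G_lin + 0.0722×B_lin
Color 1 (126,215,0):
  R=126: 126/255≈0.4941 > 0.04045 → ((0.4941+0.055)/1.055)^2.4 ≈ 0.20864
  G=215: 215/255≈0.8431 > 0.04045 → ((0.8431+0.055)/1.055)^2.4 ≈ 0.67954
  B=0: 0/255≈0.0000 ≤ 0.04045 → 0.0000/12.92 ≈ 0.00000
  L1 = 0.2126×0.20864 + 0.7152×0.67954 + 0.0722×0.00000 ≈ 0.53036
Color 2 (72,216,30):
  R=72: 72/255≈0.2824 > 0.04045 → ((0.2824+0.055)/1.055)^2.4 ≈ 0.06480
  G=216: 216/255≈0.8471 > 0.04045 → ((0.8471+0.055)/1.055)^2.4 ≈ 0.68669
  B=30: 30/255≈0.1176 > 0.04045 → ((0.1176+0.055)/1.055)^2.4 ≈ 0.01298
  L2 = 0.2126×0.06480 + 0.7152×0.68669 + 0.0722×0.01298 ≈ 0.50583
Lighter = 0.53036, Darker = 0.50583
Ratio = (L_lighter + 0.05) / (L_darker + 0.05)
Ratio = (0.53036 + 0.05) / (0.50583 + 0.05) = 0.58036 / 0.55583 ≈ 1.0441
Ratio ≈ 1.04:1


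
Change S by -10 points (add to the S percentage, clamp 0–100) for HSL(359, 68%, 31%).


Original S = 68%
Adjustment = -10 percentage points
New S = 68 + (-10) = 58
Clamp to [0, 100] → 58
= HSL(359°, 58%, 31%)


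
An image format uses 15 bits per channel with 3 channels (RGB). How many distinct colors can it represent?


Total bits = 15 bits/channel × 3 channels = 45 bits
Distinct colors = 2^45
= 35,184,372,088,832 colors


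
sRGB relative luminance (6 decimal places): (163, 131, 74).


Linearize each channel (sRGB transfer function): c = v/255; c_lin = c/12.92 if c ≤ 0.04045, else ((c+0.055)/1.055)^2.4
  R: 163/255 ≈ 0.639216 > 0.04045 → ((0.639216+0.055)/1.055)^2.4 ≈ 0.366253
  G: 131/255 ≈ 0.513725 > 0.04045 → ((0.513725+0.055)/1.055)^2.4 ≈ 0.226966
  B: 74/255 ≈ 0.290196 > 0.04045 → ((0.290196+0.055)/1.055)^2.4 ≈ 0.068478
R_lin = 0.366253, G_lin = 0.226966, B_lin = 0.068478
L = 0.2126×R + 0.7152×G + 0.0722×B
L = 0.2126×0.366253 + 0.7152×0.226966 + 0.0722×0.068478
L ≈ 0.245135


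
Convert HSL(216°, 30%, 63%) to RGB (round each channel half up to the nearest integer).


H=216°, S=0.30, L=0.63
C = (1-|2L-1|)×S = (1-|0.26|)×0.30 = 0.222
H' = H/60 = 216/60 ≈ 3.6000; X = C×(1-|H' mod 2 - 1|) = 0.0888
m = L - C/2 = 0.63 - 0.111 = 0.519
Sector ⌊H'⌋ = 3 → (R',G',B') = (0.0, 0.0888, 0.222)
RGB = ((R'+m)×255, (G'+m)×255, (B'+m)×255) = (132.345, 154.989, 188.955)
Round half up → RGB(132, 155, 189)


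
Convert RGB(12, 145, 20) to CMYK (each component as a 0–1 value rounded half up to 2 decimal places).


R'=12/255≈0.0471, G'=145/255≈0.5686, B'=20/255≈0.0784
K = 1 - max(R',G',B') = 1 - 145/255 = 110/255 = 0.43137… → 0.43
(1-R'-K)/(1-K) simplifies to (max-R)/max with max = 145:
C = (145-12)/145 = 133/145 = 0.91724… → 0.92
M = (145-145)/145 = 0/145 = 0 → 0.00
Y = (145-20)/145 = 125/145 = 0.86206… → 0.86
= CMYK(0.92, 0.00, 0.86, 0.43)


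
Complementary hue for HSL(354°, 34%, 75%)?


Complement = opposite side of color wheel = hue + 180°
H' = (354 + 180) mod 360 = 174°
S and L unchanged.
= HSL(174°, 34%, 75%)


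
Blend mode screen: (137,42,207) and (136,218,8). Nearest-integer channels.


Screen: C = 255 - (255-A)×(255-B)/255, rounded to nearest integer
R: 255 - (255-137)×(255-136)/255 = 255 - 14042/255 ≈ 255 - 55.067 = 199.933 → 200
G: 255 - (255-42)×(255-218)/255 = 255 - 7881/255 ≈ 255 - 30.906 = 224.094 → 224
B: 255 - (255-207)×(255-8)/255 = 255 - 11856/255 ≈ 255 - 46.494 = 208.506 → 209
= RGB(200, 224, 209)


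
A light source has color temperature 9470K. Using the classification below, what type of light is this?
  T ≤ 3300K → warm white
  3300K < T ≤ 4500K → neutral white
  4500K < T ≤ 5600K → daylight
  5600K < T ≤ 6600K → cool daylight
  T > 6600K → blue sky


Temperature: 9470K
9470K > 6600K → blue sky
Classification: blue sky


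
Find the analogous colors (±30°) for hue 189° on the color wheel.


Base hue: 189°
Left analog: (189 - 30) mod 360 = 159°
Right analog: (189 + 30) mod 360 = 219°
Analogous hues = 159° and 219°


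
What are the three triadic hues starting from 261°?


Triadic: equally spaced at 120° intervals
H1 = 261°
H2 = (261 + 120) mod 360 = 21°
H3 = (261 + 240) mod 360 = 141°
Triadic = 261°, 21°, 141°


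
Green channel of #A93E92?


Color: #A93E92
R = A9 = 169
G = 3E = 62
B = 92 = 146
Green = 62


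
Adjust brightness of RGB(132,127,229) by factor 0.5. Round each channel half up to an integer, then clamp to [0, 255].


Multiply each channel by 0.5, round half up, clamp to [0, 255]
R: 132×0.5 = 66
G: 127×0.5 = 63.5 → round → 64
B: 229×0.5 = 114.5 → round → 115
= RGB(66, 64, 115)


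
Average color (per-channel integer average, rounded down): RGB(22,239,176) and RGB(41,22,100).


Midpoint: each channel = ⌊(C₁+C₂)/2⌋
R: ⌊(22+41)/2⌋ = 31
G: ⌊(239+22)/2⌋ = 130
B: ⌊(176+100)/2⌋ = 138
= RGB(31, 130, 138)


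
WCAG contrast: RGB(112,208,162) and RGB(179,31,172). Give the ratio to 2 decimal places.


Linearize each sRGB channel c=v/255: c/12.92 if c ≤ 0.04045 else ((c+0.055)/1.055)^2.4
L = 0.2126×R_lin + 0.7152×G_lin + 0.0722×B_lin
Color 1 (112,208,162):
  R=112: 112/255≈0.4392 > 0.04045 → ((0.4392+0.055)/1.055)^2.4 ≈ 0.16203
  G=208: 208/255≈0.8157 > 0.04045 → ((0.8157+0.055)/1.055)^2.4 ≈ 0.63076
  B=162: 162/255≈0.6353 > 0.04045 → ((0.6353+0.055)/1.055)^2.4 ≈ 0.36131
  L1 = 0.2126×0.16203 + 0.7152×0.63076 + 0.0722×0.36131 ≈ 0.51165
Color 2 (179,31,172):
  R=179: 179/255≈0.7020 > 0.04045 → ((0.7020+0.055)/1.055)^2.4 ≈ 0.45079
  G=31: 31/255≈0.1216 > 0.04045 → ((0.1216+0.055)/1.055)^2.4 ≈ 0.01370
  B=172: 172/255≈0.6745 > 0.04045 → ((0.6745+0.055)/1.055)^2.4 ≈ 0.41254
  L2 = 0.2126×0.45079 + 0.7152×0.01370 + 0.0722×0.41254 ≈ 0.13542
Lighter = 0.51165, Darker = 0.13542
Ratio = (L_lighter + 0.05) / (L_darker + 0.05)
Ratio = (0.51165 + 0.05) / (0.13542 + 0.05) = 0.56165 / 0.18542 ≈ 3.0290
Ratio ≈ 3.03:1


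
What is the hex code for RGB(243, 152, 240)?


R = 243 → F3 (hex)
G = 152 → 98 (hex)
B = 240 → F0 (hex)
Hex = #F398F0


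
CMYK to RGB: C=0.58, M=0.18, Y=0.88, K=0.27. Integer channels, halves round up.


R = 255 × (1-C) × (1-K) = 255 × 0.42 × 0.73 = 78.183 → 78
G = 255 × (1-M) × (1-K) = 255 × 0.82 × 0.73 = 152.643 → 153
B = 255 × (1-Y) × (1-K) = 255 × 0.12 × 0.73 = 22.338 → 22
= RGB(78, 153, 22)


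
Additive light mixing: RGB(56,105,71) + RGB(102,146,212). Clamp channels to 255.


Additive: each channel = min(255, C₁+C₂)
R: 56+102 = 158 → 158
G: 105+146 = 251 → 251
B: 71+212 = 283 → 255
= RGB(158, 251, 255)


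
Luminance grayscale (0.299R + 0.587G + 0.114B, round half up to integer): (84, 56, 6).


Gray = 0.299×R + 0.587×G + 0.114×B
Gray = 0.299×84 + 0.587×56 + 0.114×6
Gray = 25.116 + 32.872 + 0.684
Gray = 58.672 → round half up → 59
Gray = 59


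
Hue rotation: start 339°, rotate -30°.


New hue = (H + rotation) mod 360
New hue = (339 -30) mod 360
= 309 mod 360
= 309°


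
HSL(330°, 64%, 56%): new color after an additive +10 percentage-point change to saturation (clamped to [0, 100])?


Original S = 64%
Adjustment = +10 percentage points
New S = 64 + (10) = 74
Clamp to [0, 100] → 74
= HSL(330°, 74%, 56%)


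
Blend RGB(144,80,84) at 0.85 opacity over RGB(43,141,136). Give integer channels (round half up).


C = α×F + (1-α)×B, with 1-α = 0.15
R: 0.85×144 + 0.15×43 = 122.40 + 6.45 = 128.85 → 129
G: 0.85×80 + 0.15×141 = 68.00 + 21.15 = 89.15 → 89
B: 0.85×84 + 0.15×136 = 71.40 + 20.40 = 91.80 → 92
= RGB(129, 89, 92)


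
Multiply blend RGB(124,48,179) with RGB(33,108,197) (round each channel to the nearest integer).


Multiply: C = A×B/255, rounded to nearest integer
R: 124×33/255 = 4092/255 ≈ 16.047 → 16
G: 48×108/255 = 5184/255 ≈ 20.329 → 20
B: 179×197/255 = 35263/255 ≈ 138.286 → 138
= RGB(16, 20, 138)


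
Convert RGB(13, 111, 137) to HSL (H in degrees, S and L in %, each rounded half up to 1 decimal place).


Normalize: R'=13/255≈0.0510, G'=111/255≈0.4353, B'=137/255≈0.5373
Max=137/255, Min=13/255, Δ=Max-Min=124/255
L = (Max+Min)/2 = (137+13)/510 = 150/510 = 0.29411… → L = 29.4%
L ≤ 0.5 → S = Δ/(Max+Min) = 124/(137+13) = 124/150 = 0.82666… → S = 82.7%
(the 1/255 factors cancel in S and H, so raw channel differences can be used)
Max is B' → H = 60 × ((R-G)/Δ + 4) = 60 × ((13-111)/124 + 4)
  -98/124 + 4 = -0.7903… + 4 = 3.2096…
  H = 60 × 3.2096… = 192.580…° → H = 192.6°
= HSL(192.6°, 82.7%, 29.4%)


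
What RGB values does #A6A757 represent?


A6 → 166 (R)
A7 → 167 (G)
57 → 87 (B)
= RGB(166, 167, 87)


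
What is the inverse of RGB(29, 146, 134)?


Invert: (255-R, 255-G, 255-B)
R: 255-29 = 226
G: 255-146 = 109
B: 255-134 = 121
= RGB(226, 109, 121)


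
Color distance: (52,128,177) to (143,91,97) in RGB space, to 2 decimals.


d = √[(R₁-R₂)² + (G₁-G₂)² + (B₁-B₂)²]
d = √[(52-143)² + (128-91)² + (177-97)²]
d = √[8281 + 1369 + 6400]
d = √16050
d ≈ 126.69


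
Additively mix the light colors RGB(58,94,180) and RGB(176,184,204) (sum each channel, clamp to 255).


Additive: each channel = min(255, C₁+C₂)
R: 58+176 = 234 → 234
G: 94+184 = 278 → 255
B: 180+204 = 384 → 255
= RGB(234, 255, 255)


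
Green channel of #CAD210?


Color: #CAD210
R = CA = 202
G = D2 = 210
B = 10 = 16
Green = 210


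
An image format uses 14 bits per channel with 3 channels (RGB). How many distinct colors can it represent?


Total bits = 14 bits/channel × 3 channels = 42 bits
Distinct colors = 2^42
= 4,398,046,511,104 colors


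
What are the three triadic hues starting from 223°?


Triadic: equally spaced at 120° intervals
H1 = 223°
H2 = (223 + 120) mod 360 = 343°
H3 = (223 + 240) mod 360 = 103°
Triadic = 223°, 343°, 103°


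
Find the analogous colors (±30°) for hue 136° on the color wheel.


Base hue: 136°
Left analog: (136 - 30) mod 360 = 106°
Right analog: (136 + 30) mod 360 = 166°
Analogous hues = 106° and 166°


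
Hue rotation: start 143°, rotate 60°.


New hue = (H + rotation) mod 360
New hue = (143 + 60) mod 360
= 203 mod 360
= 203°


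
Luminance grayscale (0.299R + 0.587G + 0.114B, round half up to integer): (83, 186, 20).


Gray = 0.299×R + 0.587×G + 0.114×B
Gray = 0.299×83 + 0.587×186 + 0.114×20
Gray = 24.817 + 109.182 + 2.280
Gray = 136.279 → round half up → 136
Gray = 136


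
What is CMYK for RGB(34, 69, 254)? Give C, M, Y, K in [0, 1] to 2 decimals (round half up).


R'=34/255≈0.1333, G'=69/255≈0.2706, B'=254/255≈0.9961
K = 1 - max(R',G',B') = 1 - 254/255 = 1/255 = 0.00392… → 0.00
(1-R'-K)/(1-K) simplifies to (max-R)/max with max = 254:
C = (254-34)/254 = 220/254 = 0.86614… → 0.87
M = (254-69)/254 = 185/254 = 0.72834… → 0.73
Y = (254-254)/254 = 0/254 = 0 → 0.00
= CMYK(0.87, 0.73, 0.00, 0.00)


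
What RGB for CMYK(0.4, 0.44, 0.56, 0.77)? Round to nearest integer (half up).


R = 255 × (1-C) × (1-K) = 255 × 0.60 × 0.23 = 35.19 → 35
G = 255 × (1-M) × (1-K) = 255 × 0.56 × 0.23 = 32.844 → 33
B = 255 × (1-Y) × (1-K) = 255 × 0.44 × 0.23 = 25.806 → 26
= RGB(35, 33, 26)


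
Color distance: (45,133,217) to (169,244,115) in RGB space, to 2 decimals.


d = √[(R₁-R₂)² + (G₁-G₂)² + (B₁-B₂)²]
d = √[(45-169)² + (133-244)² + (217-115)²]
d = √[15376 + 12321 + 10404]
d = √38101
d ≈ 195.19


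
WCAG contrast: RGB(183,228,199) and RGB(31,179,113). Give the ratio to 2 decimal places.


Linearize each sRGB channel c=v/255: c/12.92 if c ≤ 0.04045 else ((c+0.055)/1.055)^2.4
L = 0.2126×R_lin + 0.7152×G_lin + 0.0722×B_lin
Color 1 (183,228,199):
  R=183: 183/255≈0.7176 > 0.04045 → ((0.7176+0.055)/1.055)^2.4 ≈ 0.47353
  G=228: 228/255≈0.8941 > 0.04045 → ((0.8941+0.055)/1.055)^2.4 ≈ 0.77582
  B=199: 199/255≈0.7804 > 0.04045 → ((0.7804+0.055)/1.055)^2.4 ≈ 0.57112
  L1 = 0.2126×0.47353 + 0.7152×0.77582 + 0.0722×0.57112 ≈ 0.69678
Color 2 (31,179,113):
  R=31: 31/255≈0.1216 > 0.04045 → ((0.1216+0.055)/1.055)^2.4 ≈ 0.01370
  G=179: 179/255≈0.7020 > 0.04045 → ((0.7020+0.055)/1.055)^2.4 ≈ 0.45079
  B=113: 113/255≈0.4431 > 0.04045 → ((0.4431+0.055)/1.055)^2.4 ≈ 0.16513
  L2 = 0.2126×0.01370 + 0.7152×0.45079 + 0.0722×0.16513 ≈ 0.33724
Lighter = 0.69678, Darker = 0.33724
Ratio = (L_lighter + 0.05) / (L_darker + 0.05)
Ratio = (0.69678 + 0.05) / (0.33724 + 0.05) = 0.74678 / 0.38724 ≈ 1.9285
Ratio ≈ 1.93:1


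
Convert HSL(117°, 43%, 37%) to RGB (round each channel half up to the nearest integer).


H=117°, S=0.43, L=0.37
C = (1-|2L-1|)×S = (1-|-0.26|)×0.43 = 0.3182
H' = H/60 = 117/60 ≈ 1.9500; X = C×(1-|H' mod 2 - 1|) = 0.01591
m = L - C/2 = 0.37 - 0.1591 = 0.2109
Sector ⌊H'⌋ = 1 → (R',G',B') = (0.01591, 0.3182, 0.0)
RGB = ((R'+m)×255, (G'+m)×255, (B'+m)×255) = (57.83655, 134.9205, 53.7795)
Round half up → RGB(58, 135, 54)


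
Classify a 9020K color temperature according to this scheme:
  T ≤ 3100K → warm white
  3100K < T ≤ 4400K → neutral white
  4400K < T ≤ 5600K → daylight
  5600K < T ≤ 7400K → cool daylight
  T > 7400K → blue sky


Temperature: 9020K
9020K > 7400K → blue sky
Classification: blue sky


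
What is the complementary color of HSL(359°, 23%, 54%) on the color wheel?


Complement = opposite side of color wheel = hue + 180°
H' = (359 + 180) mod 360 = 179°
S and L unchanged.
= HSL(179°, 23%, 54%)


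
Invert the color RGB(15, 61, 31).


Invert: (255-R, 255-G, 255-B)
R: 255-15 = 240
G: 255-61 = 194
B: 255-31 = 224
= RGB(240, 194, 224)


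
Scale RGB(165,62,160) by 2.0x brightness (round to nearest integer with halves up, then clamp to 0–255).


Multiply each channel by 2.0, round half up, clamp to [0, 255]
R: 165×2.0 = 330 → clamp → 255
G: 62×2.0 = 124
B: 160×2.0 = 320 → clamp → 255
= RGB(255, 124, 255)


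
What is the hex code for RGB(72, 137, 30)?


R = 72 → 48 (hex)
G = 137 → 89 (hex)
B = 30 → 1E (hex)
Hex = #48891E


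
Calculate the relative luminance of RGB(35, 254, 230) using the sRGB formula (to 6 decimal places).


Linearize each channel (sRGB transfer function): c = v/255; c_lin = c/12.92 if c ≤ 0.04045, else ((c+0.055)/1.055)^2.4
  R: 35/255 ≈ 0.137255 > 0.04045 → ((0.137255+0.055)/1.055)^2.4 ≈ 0.016807
  G: 254/255 ≈ 0.996078 > 0.04045 → ((0.996078+0.055)/1.055)^2.4 ≈ 0.991102
  B: 230/255 ≈ 0.901961 > 0.04045 → ((0.901961+0.055)/1.055)^2.4 ≈ 0.791298
R_lin = 0.016807, G_lin = 0.991102, B_lin = 0.791298
L = 0.2126×R + 0.7152×G + 0.0722×B
L = 0.2126×0.016807 + 0.7152×0.991102 + 0.0722×0.791298
L ≈ 0.769541


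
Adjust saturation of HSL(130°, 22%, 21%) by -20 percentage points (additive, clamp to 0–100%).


Original S = 22%
Adjustment = -20 percentage points
New S = 22 + (-20) = 2
Clamp to [0, 100] → 2
= HSL(130°, 2%, 21%)


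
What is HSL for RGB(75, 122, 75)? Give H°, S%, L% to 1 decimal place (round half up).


Normalize: R'=75/255≈0.2941, G'=122/255≈0.4784, B'=75/255≈0.2941
Max=122/255, Min=75/255, Δ=Max-Min=47/255
L = (Max+Min)/2 = (122+75)/510 = 197/510 = 0.38627… → L = 38.6%
L ≤ 0.5 → S = Δ/(Max+Min) = 47/(122+75) = 47/197 = 0.23857… → S = 23.9%
(the 1/255 factors cancel in S and H, so raw channel differences can be used)
Max is G' → H = 60 × ((B-R)/Δ + 2) = 60 × ((75-75)/47 + 2)
  0/47 + 2 = 0 + 2 = 2
  H = 60 × 2 = 120° → H = 120.0°
= HSL(120.0°, 23.9%, 38.6%)


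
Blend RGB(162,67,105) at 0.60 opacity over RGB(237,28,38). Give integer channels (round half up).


C = α×F + (1-α)×B, with 1-α = 0.40
R: 0.60×162 + 0.40×237 = 97.20 + 94.80 = 192.00 → 192
G: 0.60×67 + 0.40×28 = 40.20 + 11.20 = 51.40 → 51
B: 0.60×105 + 0.40×38 = 63.00 + 15.20 = 78.20 → 78
= RGB(192, 51, 78)


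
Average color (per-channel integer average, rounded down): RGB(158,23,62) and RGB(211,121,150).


Midpoint: each channel = ⌊(C₁+C₂)/2⌋
R: ⌊(158+211)/2⌋ = 184
G: ⌊(23+121)/2⌋ = 72
B: ⌊(62+150)/2⌋ = 106
= RGB(184, 72, 106)


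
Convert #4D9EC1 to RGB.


4D → 77 (R)
9E → 158 (G)
C1 → 193 (B)
= RGB(77, 158, 193)


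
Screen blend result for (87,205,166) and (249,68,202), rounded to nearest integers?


Screen: C = 255 - (255-A)×(255-B)/255, rounded to nearest integer
R: 255 - (255-87)×(255-249)/255 = 255 - 1008/255 ≈ 255 - 3.953 = 251.047 → 251
G: 255 - (255-205)×(255-68)/255 = 255 - 9350/255 ≈ 255 - 36.667 = 218.333 → 218
B: 255 - (255-166)×(255-202)/255 = 255 - 4717/255 ≈ 255 - 18.498 = 236.502 → 237
= RGB(251, 218, 237)


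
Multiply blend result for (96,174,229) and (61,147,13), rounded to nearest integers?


Multiply: C = A×B/255, rounded to nearest integer
R: 96×61/255 = 5856/255 ≈ 22.965 → 23
G: 174×147/255 = 25578/255 ≈ 100.306 → 100
B: 229×13/255 = 2977/255 ≈ 11.675 → 12
= RGB(23, 100, 12)


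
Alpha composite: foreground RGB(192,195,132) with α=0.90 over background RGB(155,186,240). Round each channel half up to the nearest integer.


C = α×F + (1-α)×B, with 1-α = 0.10
R: 0.90×192 + 0.10×155 = 172.80 + 15.50 = 188.30 → 188
G: 0.90×195 + 0.10×186 = 175.50 + 18.60 = 194.10 → 194
B: 0.90×132 + 0.10×240 = 118.80 + 24.00 = 142.80 → 143
= RGB(188, 194, 143)


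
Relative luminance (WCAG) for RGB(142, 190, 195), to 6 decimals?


Linearize each channel (sRGB transfer function): c = v/255; c_lin = c/12.92 if c ≤ 0.04045, else ((c+0.055)/1.055)^2.4
  R: 142/255 ≈ 0.556863 > 0.04045 → ((0.556863+0.055)/1.055)^2.4 ≈ 0.270498
  G: 190/255 ≈ 0.745098 > 0.04045 → ((0.745098+0.055)/1.055)^2.4 ≈ 0.514918
  B: 195/255 ≈ 0.764706 > 0.04045 → ((0.764706+0.055)/1.055)^2.4 ≈ 0.545724
R_lin = 0.270498, G_lin = 0.514918, B_lin = 0.545724
L = 0.2126×R + 0.7152×G + 0.0722×B
L = 0.2126×0.270498 + 0.7152×0.514918 + 0.0722×0.545724
L ≈ 0.465178


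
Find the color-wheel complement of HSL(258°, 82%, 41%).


Complement = opposite side of color wheel = hue + 180°
H' = (258 + 180) mod 360 = 78°
S and L unchanged.
= HSL(78°, 82%, 41%)


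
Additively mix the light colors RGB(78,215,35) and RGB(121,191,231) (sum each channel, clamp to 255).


Additive: each channel = min(255, C₁+C₂)
R: 78+121 = 199 → 199
G: 215+191 = 406 → 255
B: 35+231 = 266 → 255
= RGB(199, 255, 255)


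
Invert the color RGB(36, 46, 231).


Invert: (255-R, 255-G, 255-B)
R: 255-36 = 219
G: 255-46 = 209
B: 255-231 = 24
= RGB(219, 209, 24)


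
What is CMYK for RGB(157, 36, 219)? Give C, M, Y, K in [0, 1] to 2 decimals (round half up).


R'=157/255≈0.6157, G'=36/255≈0.1412, B'=219/255≈0.8588
K = 1 - max(R',G',B') = 1 - 219/255 = 36/255 = 0.14117… → 0.14
(1-R'-K)/(1-K) simplifies to (max-R)/max with max = 219:
C = (219-157)/219 = 62/219 = 0.28310… → 0.28
M = (219-36)/219 = 183/219 = 0.83561… → 0.84
Y = (219-219)/219 = 0/219 = 0 → 0.00
= CMYK(0.28, 0.84, 0.00, 0.14)


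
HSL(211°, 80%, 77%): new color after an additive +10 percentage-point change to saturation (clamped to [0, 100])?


Original S = 80%
Adjustment = +10 percentage points
New S = 80 + (10) = 90
Clamp to [0, 100] → 90
= HSL(211°, 90%, 77%)


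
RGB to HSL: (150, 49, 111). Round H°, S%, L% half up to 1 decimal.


Normalize: R'=150/255≈0.5882, G'=49/255≈0.1922, B'=111/255≈0.4353
Max=150/255, Min=49/255, Δ=Max-Min=101/255
L = (Max+Min)/2 = (150+49)/510 = 199/510 = 0.39019… → L = 39.0%
L ≤ 0.5 → S = Δ/(Max+Min) = 101/(150+49) = 101/199 = 0.50753… → S = 50.8%
(the 1/255 factors cancel in S and H, so raw channel differences can be used)
Max is R' → H = 60 × (((G-B)/Δ) mod 6) = 60 × (((49-111)/101) mod 6)
  (-62)/101 = -0.6138…; negative, so add 6 → 5.3861…
  H = 60 × 5.3861… = 323.168…° → H = 323.2°
= HSL(323.2°, 50.8%, 39.0%)


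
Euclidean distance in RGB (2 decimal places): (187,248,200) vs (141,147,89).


d = √[(R₁-R₂)² + (G₁-G₂)² + (B₁-B₂)²]
d = √[(187-141)² + (248-147)² + (200-89)²]
d = √[2116 + 10201 + 12321]
d = √24638
d ≈ 156.96


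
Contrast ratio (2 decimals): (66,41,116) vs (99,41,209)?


Linearize each sRGB channel c=v/255: c/12.92 if c ≤ 0.04045 else ((c+0.055)/1.055)^2.4
L = 0.2126×R_lin + 0.7152×G_lin + 0.0722×B_lin
Color 1 (66,41,116):
  R=66: 66/255≈0.2588 > 0.04045 → ((0.2588+0.055)/1.055)^2.4 ≈ 0.05448
  G=41: 41/255≈0.1608 > 0.04045 → ((0.1608+0.055)/1.055)^2.4 ≈ 0.02217
  B=116: 116/255≈0.4549 > 0.04045 → ((0.4549+0.055)/1.055)^2.4 ≈ 0.17465
  L1 = 0.2126×0.05448 + 0.7152×0.02217 + 0.0722×0.17465 ≈ 0.04005
Color 2 (99,41,209):
  R=99: 99/255≈0.3882 > 0.04045 → ((0.3882+0.055)/1.055)^2.4 ≈ 0.12477
  G=41: 41/255≈0.1608 > 0.04045 → ((0.1608+0.055)/1.055)^2.4 ≈ 0.02217
  B=209: 209/255≈0.8196 > 0.04045 → ((0.8196+0.055)/1.055)^2.4 ≈ 0.63760
  L2 = 0.2126×0.12477 + 0.7152×0.02217 + 0.0722×0.63760 ≈ 0.08842
Lighter = 0.08842, Darker = 0.04005
Ratio = (L_lighter + 0.05) / (L_darker + 0.05)
Ratio = (0.08842 + 0.05) / (0.04005 + 0.05) = 0.13842 / 0.09005 ≈ 1.5371
Ratio ≈ 1.54:1


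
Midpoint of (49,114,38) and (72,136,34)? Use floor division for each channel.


Midpoint: each channel = ⌊(C₁+C₂)/2⌋
R: ⌊(49+72)/2⌋ = 60
G: ⌊(114+136)/2⌋ = 125
B: ⌊(38+34)/2⌋ = 36
= RGB(60, 125, 36)


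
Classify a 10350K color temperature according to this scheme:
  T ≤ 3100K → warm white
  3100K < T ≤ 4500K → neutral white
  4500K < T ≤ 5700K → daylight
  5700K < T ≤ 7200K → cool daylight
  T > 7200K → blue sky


Temperature: 10350K
10350K > 7200K → blue sky
Classification: blue sky


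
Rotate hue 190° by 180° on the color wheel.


New hue = (H + rotation) mod 360
New hue = (190 + 180) mod 360
= 370 mod 360
= 10°


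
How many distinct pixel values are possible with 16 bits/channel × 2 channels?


Total bits = 16 bits/channel × 2 channels = 32 bits
Distinct pixel values = 2^32
= 4,294,967,296 pixel values


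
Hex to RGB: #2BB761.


2B → 43 (R)
B7 → 183 (G)
61 → 97 (B)
= RGB(43, 183, 97)


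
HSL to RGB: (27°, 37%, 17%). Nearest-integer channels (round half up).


H=27°, S=0.37, L=0.17
C = (1-|2L-1|)×S = (1-|-0.66|)×0.37 = 0.1258
H' = H/60 = 27/60 ≈ 0.4500; X = C×(1-|H' mod 2 - 1|) = 0.05661
m = L - C/2 = 0.17 - 0.0629 = 0.1071
Sector ⌊H'⌋ = 0 → (R',G',B') = (0.1258, 0.05661, 0.0)
RGB = ((R'+m)×255, (G'+m)×255, (B'+m)×255) = (59.3895, 41.74605, 27.3105)
Round half up → RGB(59, 42, 27)


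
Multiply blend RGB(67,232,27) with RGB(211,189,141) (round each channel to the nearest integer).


Multiply: C = A×B/255, rounded to nearest integer
R: 67×211/255 = 14137/255 ≈ 55.439 → 55
G: 232×189/255 = 43848/255 ≈ 171.953 → 172
B: 27×141/255 = 3807/255 ≈ 14.929 → 15
= RGB(55, 172, 15)


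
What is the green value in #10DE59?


Color: #10DE59
R = 10 = 16
G = DE = 222
B = 59 = 89
Green = 222


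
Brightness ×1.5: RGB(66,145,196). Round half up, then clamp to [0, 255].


Multiply each channel by 1.5, round half up, clamp to [0, 255]
R: 66×1.5 = 99
G: 145×1.5 = 217.5 → round → 218
B: 196×1.5 = 294 → clamp → 255
= RGB(99, 218, 255)


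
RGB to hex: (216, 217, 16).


R = 216 → D8 (hex)
G = 217 → D9 (hex)
B = 16 → 10 (hex)
Hex = #D8D910


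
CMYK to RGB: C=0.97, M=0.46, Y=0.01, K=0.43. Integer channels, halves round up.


R = 255 × (1-C) × (1-K) = 255 × 0.03 × 0.57 = 4.3605 → 4
G = 255 × (1-M) × (1-K) = 255 × 0.54 × 0.57 = 78.489 → 78
B = 255 × (1-Y) × (1-K) = 255 × 0.99 × 0.57 = 143.8965 → 144
= RGB(4, 78, 144)


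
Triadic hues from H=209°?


Triadic: equally spaced at 120° intervals
H1 = 209°
H2 = (209 + 120) mod 360 = 329°
H3 = (209 + 240) mod 360 = 89°
Triadic = 209°, 329°, 89°


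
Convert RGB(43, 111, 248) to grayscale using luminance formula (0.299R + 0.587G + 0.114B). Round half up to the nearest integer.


Gray = 0.299×R + 0.587×G + 0.114×B
Gray = 0.299×43 + 0.587×111 + 0.114×248
Gray = 12.857 + 65.157 + 28.272
Gray = 106.286 → round half up → 106
Gray = 106


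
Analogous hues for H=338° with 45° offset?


Base hue: 338°
Left analog: (338 - 45) mod 360 = 293°
Right analog: (338 + 45) mod 360 = 23°
Analogous hues = 293° and 23°


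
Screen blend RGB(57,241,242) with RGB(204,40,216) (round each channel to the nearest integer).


Screen: C = 255 - (255-A)×(255-B)/255, rounded to nearest integer
R: 255 - (255-57)×(255-204)/255 = 255 - 10098/255 ≈ 255 - 39.600 = 215.400 → 215
G: 255 - (255-241)×(255-40)/255 = 255 - 3010/255 ≈ 255 - 11.804 = 243.196 → 243
B: 255 - (255-242)×(255-216)/255 = 255 - 507/255 ≈ 255 - 1.988 = 253.012 → 253
= RGB(215, 243, 253)


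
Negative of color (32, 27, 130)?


Invert: (255-R, 255-G, 255-B)
R: 255-32 = 223
G: 255-27 = 228
B: 255-130 = 125
= RGB(223, 228, 125)


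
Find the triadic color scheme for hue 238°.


Triadic: equally spaced at 120° intervals
H1 = 238°
H2 = (238 + 120) mod 360 = 358°
H3 = (238 + 240) mod 360 = 118°
Triadic = 238°, 358°, 118°


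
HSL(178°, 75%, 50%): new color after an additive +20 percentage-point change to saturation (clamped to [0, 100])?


Original S = 75%
Adjustment = +20 percentage points
New S = 75 + (20) = 95
Clamp to [0, 100] → 95
= HSL(178°, 95%, 50%)


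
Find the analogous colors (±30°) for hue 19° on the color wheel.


Base hue: 19°
Left analog: (19 - 30) mod 360 = 349°
Right analog: (19 + 30) mod 360 = 49°
Analogous hues = 349° and 49°


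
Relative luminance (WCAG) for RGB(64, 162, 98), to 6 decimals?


Linearize each channel (sRGB transfer function): c = v/255; c_lin = c/12.92 if c ≤ 0.04045, else ((c+0.055)/1.055)^2.4
  R: 64/255 ≈ 0.250980 > 0.04045 → ((0.250980+0.055)/1.055)^2.4 ≈ 0.051269
  G: 162/255 ≈ 0.635294 > 0.04045 → ((0.635294+0.055)/1.055)^2.4 ≈ 0.361307
  B: 98/255 ≈ 0.384314 > 0.04045 → ((0.384314+0.055)/1.055)^2.4 ≈ 0.122139
R_lin = 0.051269, G_lin = 0.361307, B_lin = 0.122139
L = 0.2126×R + 0.7152×G + 0.0722×B
L = 0.2126×0.051269 + 0.7152×0.361307 + 0.0722×0.122139
L ≈ 0.278125


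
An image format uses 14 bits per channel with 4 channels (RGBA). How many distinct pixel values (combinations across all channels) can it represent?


Total bits = 14 bits/channel × 4 channels = 56 bits
Distinct pixel values = 2^56
= 72,057,594,037,927,936 pixel values


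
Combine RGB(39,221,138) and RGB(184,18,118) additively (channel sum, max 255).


Additive: each channel = min(255, C₁+C₂)
R: 39+184 = 223 → 223
G: 221+18 = 239 → 239
B: 138+118 = 256 → 255
= RGB(223, 239, 255)


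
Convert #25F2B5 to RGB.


25 → 37 (R)
F2 → 242 (G)
B5 → 181 (B)
= RGB(37, 242, 181)


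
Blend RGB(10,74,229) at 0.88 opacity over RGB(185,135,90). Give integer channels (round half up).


C = α×F + (1-α)×B, with 1-α = 0.12
R: 0.88×10 + 0.12×185 = 8.80 + 22.20 = 31.00 → 31
G: 0.88×74 + 0.12×135 = 65.12 + 16.20 = 81.32 → 81
B: 0.88×229 + 0.12×90 = 201.52 + 10.80 = 212.32 → 212
= RGB(31, 81, 212)


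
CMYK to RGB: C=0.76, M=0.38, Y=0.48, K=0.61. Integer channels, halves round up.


R = 255 × (1-C) × (1-K) = 255 × 0.24 × 0.39 = 23.868 → 24
G = 255 × (1-M) × (1-K) = 255 × 0.62 × 0.39 = 61.659 → 62
B = 255 × (1-Y) × (1-K) = 255 × 0.52 × 0.39 = 51.714 → 52
= RGB(24, 62, 52)


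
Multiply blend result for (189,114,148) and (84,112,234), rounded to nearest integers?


Multiply: C = A×B/255, rounded to nearest integer
R: 189×84/255 = 15876/255 ≈ 62.259 → 62
G: 114×112/255 = 12768/255 ≈ 50.071 → 50
B: 148×234/255 = 34632/255 ≈ 135.812 → 136
= RGB(62, 50, 136)


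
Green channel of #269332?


Color: #269332
R = 26 = 38
G = 93 = 147
B = 32 = 50
Green = 147


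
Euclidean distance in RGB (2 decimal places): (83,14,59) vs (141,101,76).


d = √[(R₁-R₂)² + (G₁-G₂)² + (B₁-B₂)²]
d = √[(83-141)² + (14-101)² + (59-76)²]
d = √[3364 + 7569 + 289]
d = √11222
d ≈ 105.93


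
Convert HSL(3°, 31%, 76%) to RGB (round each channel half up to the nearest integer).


H=3°, S=0.31, L=0.76
C = (1-|2L-1|)×S = (1-|0.52|)×0.31 = 0.1488
H' = H/60 = 3/60 ≈ 0.0500; X = C×(1-|H' mod 2 - 1|) = 0.00744
m = L - C/2 = 0.76 - 0.0744 = 0.6856
Sector ⌊H'⌋ = 0 → (R',G',B') = (0.1488, 0.00744, 0.0)
RGB = ((R'+m)×255, (G'+m)×255, (B'+m)×255) = (212.772, 176.7252, 174.828)
Round half up → RGB(213, 177, 175)


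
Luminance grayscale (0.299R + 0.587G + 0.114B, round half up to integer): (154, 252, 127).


Gray = 0.299×R + 0.587×G + 0.114×B
Gray = 0.299×154 + 0.587×252 + 0.114×127
Gray = 46.046 + 147.924 + 14.478
Gray = 208.448 → round half up → 208
Gray = 208


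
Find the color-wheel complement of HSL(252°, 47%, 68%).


Complement = opposite side of color wheel = hue + 180°
H' = (252 + 180) mod 360 = 72°
S and L unchanged.
= HSL(72°, 47%, 68%)


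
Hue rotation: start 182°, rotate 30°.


New hue = (H + rotation) mod 360
New hue = (182 + 30) mod 360
= 212 mod 360
= 212°


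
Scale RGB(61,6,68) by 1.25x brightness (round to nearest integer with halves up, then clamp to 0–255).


Multiply each channel by 1.25, round half up, clamp to [0, 255]
R: 61×1.25 = 76.25 → round → 76
G: 6×1.25 = 7.5 → round → 8
B: 68×1.25 = 85
= RGB(76, 8, 85)


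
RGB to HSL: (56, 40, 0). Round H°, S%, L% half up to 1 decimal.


Normalize: R'=56/255≈0.2196, G'=40/255≈0.1569, B'=0/255≈0.0000
Max=56/255, Min=0/255, Δ=Max-Min=56/255
L = (Max+Min)/2 = (56+0)/510 = 56/510 = 0.10980… → L = 11.0%
L ≤ 0.5 → S = Δ/(Max+Min) = 56/(56+0) = 56/56 = 1 → S = 100.0%
(the 1/255 factors cancel in S and H, so raw channel differences can be used)
Max is R' → H = 60 × (((G-B)/Δ) mod 6) = 60 × (((40-0)/56) mod 6)
  40/56 = 0.7142…
  H = 60 × 0.7142… = 42.857…° → H = 42.9°
= HSL(42.9°, 100.0%, 11.0%)


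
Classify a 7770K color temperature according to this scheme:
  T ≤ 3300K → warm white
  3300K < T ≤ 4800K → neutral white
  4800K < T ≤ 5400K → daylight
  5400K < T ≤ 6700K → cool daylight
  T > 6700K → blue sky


Temperature: 7770K
7770K > 6700K → blue sky
Classification: blue sky


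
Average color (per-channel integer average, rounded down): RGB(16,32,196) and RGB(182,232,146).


Midpoint: each channel = ⌊(C₁+C₂)/2⌋
R: ⌊(16+182)/2⌋ = 99
G: ⌊(32+232)/2⌋ = 132
B: ⌊(196+146)/2⌋ = 171
= RGB(99, 132, 171)


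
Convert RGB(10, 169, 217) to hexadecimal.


R = 10 → 0A (hex)
G = 169 → A9 (hex)
B = 217 → D9 (hex)
Hex = #0AA9D9


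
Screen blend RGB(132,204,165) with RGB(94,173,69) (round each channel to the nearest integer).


Screen: C = 255 - (255-A)×(255-B)/255, rounded to nearest integer
R: 255 - (255-132)×(255-94)/255 = 255 - 19803/255 ≈ 255 - 77.659 = 177.341 → 177
G: 255 - (255-204)×(255-173)/255 = 255 - 4182/255 ≈ 255 - 16.400 = 238.600 → 239
B: 255 - (255-165)×(255-69)/255 = 255 - 16740/255 ≈ 255 - 65.647 = 189.353 → 189
= RGB(177, 239, 189)


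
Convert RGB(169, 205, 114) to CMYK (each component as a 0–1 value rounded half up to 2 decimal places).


R'=169/255≈0.6627, G'=205/255≈0.8039, B'=114/255≈0.4471
K = 1 - max(R',G',B') = 1 - 205/255 = 50/255 = 0.19607… → 0.20
(1-R'-K)/(1-K) simplifies to (max-R)/max with max = 205:
C = (205-169)/205 = 36/205 = 0.17560… → 0.18
M = (205-205)/205 = 0/205 = 0 → 0.00
Y = (205-114)/205 = 91/205 = 0.44390… → 0.44
= CMYK(0.18, 0.00, 0.44, 0.20)


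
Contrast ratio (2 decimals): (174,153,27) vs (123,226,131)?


Linearize each sRGB channel c=v/255: c/12.92 if c ≤ 0.04045 else ((c+0.055)/1.055)^2.4
L = 0.2126×R_lin + 0.7152×G_lin + 0.0722×B_lin
Color 1 (174,153,27):
  R=174: 174/255≈0.6824 > 0.04045 → ((0.6824+0.055)/1.055)^2.4 ≈ 0.42327
  G=153: 153/255≈0.6000 > 0.04045 → ((0.6000+0.055)/1.055)^2.4 ≈ 0.31855
  B=27: 27/255≈0.1059 > 0.04045 → ((0.1059+0.055)/1.055)^2.4 ≈ 0.01096
  L1 = 0.2126×0.42327 + 0.7152×0.31855 + 0.0722×0.01096 ≈ 0.31860
Color 2 (123,226,131):
  R=123: 123/255≈0.4824 > 0.04045 → ((0.4824+0.055)/1.055)^2.4 ≈ 0.19807
  G=226: 226/255≈0.8863 > 0.04045 → ((0.8863+0.055)/1.055)^2.4 ≈ 0.76052
  B=131: 131/255≈0.5137 > 0.04045 → ((0.5137+0.055)/1.055)^2.4 ≈ 0.22697
  L2 = 0.2126×0.19807 + 0.7152×0.76052 + 0.0722×0.22697 ≈ 0.60242
Lighter = 0.60242, Darker = 0.31860
Ratio = (L_lighter + 0.05) / (L_darker + 0.05)
Ratio = (0.60242 + 0.05) / (0.31860 + 0.05) = 0.65242 / 0.36860 ≈ 1.7700
Ratio ≈ 1.77:1


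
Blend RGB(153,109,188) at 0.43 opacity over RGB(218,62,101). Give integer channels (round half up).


C = α×F + (1-α)×B, with 1-α = 0.57
R: 0.43×153 + 0.57×218 = 65.79 + 124.26 = 190.05 → 190
G: 0.43×109 + 0.57×62 = 46.87 + 35.34 = 82.21 → 82
B: 0.43×188 + 0.57×101 = 80.84 + 57.57 = 138.41 → 138
= RGB(190, 82, 138)


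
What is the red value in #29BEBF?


Color: #29BEBF
R = 29 = 41
G = BE = 190
B = BF = 191
Red = 41


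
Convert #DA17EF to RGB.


DA → 218 (R)
17 → 23 (G)
EF → 239 (B)
= RGB(218, 23, 239)
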